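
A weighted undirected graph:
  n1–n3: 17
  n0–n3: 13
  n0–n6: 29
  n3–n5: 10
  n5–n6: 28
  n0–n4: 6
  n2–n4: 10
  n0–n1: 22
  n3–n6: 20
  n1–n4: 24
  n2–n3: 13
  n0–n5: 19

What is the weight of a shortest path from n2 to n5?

Checking several routes:
n2 -> n3 -> n5: 13 + 10 = 23
n2 -> n3 -> n0 -> n5: 13 + 13 + 19 = 45
n2 -> n4 -> n0 -> n3 -> n5: 10 + 6 + 13 + 10 = 39
n2 -> n3 -> n6 -> n5: 13 + 20 + 28 = 61
n2 -> n4 -> n0 -> n5: 10 + 6 + 19 = 35
n2 -> n4 -> n1 -> n3 -> n5: 10 + 24 + 17 + 10 = 61
Best route has total 23.

23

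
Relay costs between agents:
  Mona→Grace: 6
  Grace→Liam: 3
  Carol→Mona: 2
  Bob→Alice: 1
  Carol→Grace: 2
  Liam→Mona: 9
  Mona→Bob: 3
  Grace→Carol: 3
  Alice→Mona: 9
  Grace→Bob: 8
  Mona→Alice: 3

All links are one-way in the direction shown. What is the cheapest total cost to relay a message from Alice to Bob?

12

Routes from Alice to Bob:
Alice → Mona → Grace → Bob: 9 + 6 + 8 = 23
Alice → Mona → Bob: 9 + 3 = 12
Best route has total 12.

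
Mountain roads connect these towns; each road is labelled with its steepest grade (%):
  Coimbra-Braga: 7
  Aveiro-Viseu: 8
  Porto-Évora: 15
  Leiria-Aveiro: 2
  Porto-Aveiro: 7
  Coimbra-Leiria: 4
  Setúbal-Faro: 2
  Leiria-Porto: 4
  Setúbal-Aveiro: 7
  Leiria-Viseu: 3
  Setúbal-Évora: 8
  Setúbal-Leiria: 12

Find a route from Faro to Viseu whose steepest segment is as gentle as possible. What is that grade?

Some routes from Faro to Viseu:
Faro → Setúbal → Aveiro → Viseu: max(2, 7, 8) = 8
Faro → Setúbal → Aveiro → Porto → Leiria → Viseu: max(2, 7, 7, 4, 3) = 7
Faro → Setúbal → Aveiro → Leiria → Viseu: max(2, 7, 2, 3) = 7
Faro → Setúbal → Leiria → Porto → Aveiro → Viseu: max(2, 12, 4, 7, 8) = 12
Faro → Setúbal → Leiria → Aveiro → Viseu: max(2, 12, 2, 8) = 12
Smallest bottleneck: 7%.

7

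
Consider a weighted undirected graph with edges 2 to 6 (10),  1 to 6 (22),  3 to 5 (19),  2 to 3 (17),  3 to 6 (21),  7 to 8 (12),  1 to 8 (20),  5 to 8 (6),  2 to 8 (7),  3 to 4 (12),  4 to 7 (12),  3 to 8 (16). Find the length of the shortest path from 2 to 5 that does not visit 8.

Candidate routes:
2→6→3→5: 10 + 21 + 19 = 50
2→3→5: 17 + 19 = 36
Shortest: 36.

36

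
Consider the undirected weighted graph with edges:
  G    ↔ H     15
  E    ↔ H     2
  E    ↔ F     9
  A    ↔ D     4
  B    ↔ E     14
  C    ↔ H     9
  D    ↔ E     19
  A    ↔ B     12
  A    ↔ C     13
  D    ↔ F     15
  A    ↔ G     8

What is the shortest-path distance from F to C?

20

Some routes from F to C:
F -> E -> H -> C: 9 + 2 + 9 = 20
F -> D -> E -> H -> C: 15 + 19 + 2 + 9 = 45
F -> D -> A -> C: 15 + 4 + 13 = 32
Shortest: 20.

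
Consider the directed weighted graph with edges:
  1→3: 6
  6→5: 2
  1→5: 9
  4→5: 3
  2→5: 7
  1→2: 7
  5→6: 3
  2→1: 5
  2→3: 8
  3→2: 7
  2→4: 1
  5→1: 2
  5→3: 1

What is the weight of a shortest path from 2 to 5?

Routes from 2 to 5:
2 - 1 - 5: 5 + 9 = 14
2 - 4 - 5: 1 + 3 = 4
2 - 5: 7
The minimum is 4.

4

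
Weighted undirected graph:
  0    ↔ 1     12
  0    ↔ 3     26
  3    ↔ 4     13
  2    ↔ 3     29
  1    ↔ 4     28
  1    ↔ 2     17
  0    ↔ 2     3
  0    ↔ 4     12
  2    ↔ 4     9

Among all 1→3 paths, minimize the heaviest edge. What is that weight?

13

Checking several routes:
1 - 2 - 0 - 4 - 3: max(17, 3, 12, 13) = 17
1 - 2 - 4 - 3: max(17, 9, 13) = 17
1 - 0 - 2 - 4 - 3: max(12, 3, 9, 13) = 13
1 - 2 - 4 - 0 - 3: max(17, 9, 12, 26) = 26
1 - 0 - 3: max(12, 26) = 26
1 - 0 - 4 - 3: max(12, 12, 13) = 13
The minimum achievable maximum is 13.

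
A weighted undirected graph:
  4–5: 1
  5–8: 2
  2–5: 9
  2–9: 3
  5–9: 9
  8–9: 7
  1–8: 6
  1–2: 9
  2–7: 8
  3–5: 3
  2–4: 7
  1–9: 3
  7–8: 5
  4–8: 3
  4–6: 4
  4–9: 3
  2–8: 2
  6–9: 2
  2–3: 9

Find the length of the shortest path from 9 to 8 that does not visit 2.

6

Some routes from 9 to 8 avoiding 2:
9 -> 4 -> 5 -> 8: 3 + 1 + 2 = 6
9 -> 6 -> 4 -> 5 -> 8: 2 + 4 + 1 + 2 = 9
9 -> 1 -> 8: 3 + 6 = 9
9 -> 4 -> 8: 3 + 3 = 6
9 -> 8: 7
9 -> 6 -> 4 -> 8: 2 + 4 + 3 = 9
Shortest: 6.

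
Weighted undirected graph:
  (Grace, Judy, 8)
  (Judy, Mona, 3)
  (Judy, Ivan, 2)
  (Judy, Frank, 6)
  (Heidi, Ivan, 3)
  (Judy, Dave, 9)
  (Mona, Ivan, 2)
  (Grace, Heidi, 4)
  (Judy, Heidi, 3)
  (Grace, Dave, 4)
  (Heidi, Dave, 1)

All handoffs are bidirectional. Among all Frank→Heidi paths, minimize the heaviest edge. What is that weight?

6

Some routes from Frank to Heidi:
Frank -> Judy -> Ivan -> Heidi: max(6, 2, 3) = 6
Frank -> Judy -> Heidi: max(6, 3) = 6
Frank -> Judy -> Mona -> Ivan -> Heidi: max(6, 3, 2, 3) = 6
The minimum achievable maximum is 6.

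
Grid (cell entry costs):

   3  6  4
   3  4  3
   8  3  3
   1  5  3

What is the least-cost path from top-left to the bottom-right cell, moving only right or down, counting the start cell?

Path [0,0] -> [1,0] -> [1,1] -> [1,2] -> [2,2] -> [3,2]: 3 + 3 + 4 + 3 + 3 + 3 = 19.
(Top row then right column would cost 22.)

19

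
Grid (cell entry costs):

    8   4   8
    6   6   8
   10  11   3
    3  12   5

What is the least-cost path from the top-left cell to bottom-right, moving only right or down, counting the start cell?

34

Take (0,0) (0,1) (1,1) (1,2) (2,2) (3,2) for a total of 8 + 4 + 6 + 8 + 3 + 5 = 34.
For comparison, the top-then-right route costs 36.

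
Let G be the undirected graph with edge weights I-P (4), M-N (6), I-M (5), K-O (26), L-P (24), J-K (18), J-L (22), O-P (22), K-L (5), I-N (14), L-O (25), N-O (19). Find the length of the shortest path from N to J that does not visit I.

63

A few of the N→J routes:
N -> O -> K -> J: 19 + 26 + 18 = 63
N -> O -> L -> J: 19 + 25 + 22 = 66
N -> O -> L -> K -> J: 19 + 25 + 5 + 18 = 67
N -> O -> P -> L -> J: 19 + 22 + 24 + 22 = 87
N -> O -> K -> L -> J: 19 + 26 + 5 + 22 = 72
The minimum is 63.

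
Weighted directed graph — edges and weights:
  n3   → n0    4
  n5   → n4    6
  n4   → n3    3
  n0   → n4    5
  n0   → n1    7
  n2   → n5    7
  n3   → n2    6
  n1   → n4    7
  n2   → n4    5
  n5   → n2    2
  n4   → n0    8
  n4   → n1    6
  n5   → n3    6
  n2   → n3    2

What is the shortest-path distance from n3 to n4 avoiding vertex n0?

11

Paths from n3 to n4 avoiding n0:
n3 → n2 → n5 → n4: 6 + 7 + 6 = 19
n3 → n2 → n4: 6 + 5 = 11
The minimum is 11.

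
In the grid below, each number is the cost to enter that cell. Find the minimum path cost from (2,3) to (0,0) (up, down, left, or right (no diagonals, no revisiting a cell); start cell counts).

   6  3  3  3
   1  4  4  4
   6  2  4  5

22

Cheapest: r2c3→r2c2→r2c1→r1c1→r1c0→r0c0
  5 + 4 + 2 + 4 + 1 + 6 = 22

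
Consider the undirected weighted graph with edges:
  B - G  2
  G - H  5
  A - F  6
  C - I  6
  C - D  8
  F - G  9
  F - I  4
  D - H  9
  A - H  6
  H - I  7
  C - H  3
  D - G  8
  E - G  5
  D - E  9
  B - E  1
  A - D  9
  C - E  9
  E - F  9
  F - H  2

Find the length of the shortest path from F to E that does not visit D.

9

Comparing a few candidate routes:
F→E: 9
F→G→B→E: 9 + 2 + 1 = 12
F→H→G→B→E: 2 + 5 + 2 + 1 = 10
Shortest: 9.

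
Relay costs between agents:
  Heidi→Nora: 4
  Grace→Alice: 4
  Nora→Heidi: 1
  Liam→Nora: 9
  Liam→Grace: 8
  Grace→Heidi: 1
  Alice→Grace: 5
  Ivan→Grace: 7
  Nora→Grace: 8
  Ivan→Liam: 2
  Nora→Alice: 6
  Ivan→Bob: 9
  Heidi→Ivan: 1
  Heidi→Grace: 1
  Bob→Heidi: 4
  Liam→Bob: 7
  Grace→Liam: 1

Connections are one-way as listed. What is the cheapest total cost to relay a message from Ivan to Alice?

A few of the Ivan→Alice routes:
Ivan -> Liam -> Nora -> Heidi -> Grace -> Alice: 2 + 9 + 1 + 1 + 4 = 17
Ivan -> Liam -> Grace -> Alice: 2 + 8 + 4 = 14
Ivan -> Liam -> Nora -> Alice: 2 + 9 + 6 = 17
Ivan -> Grace -> Alice: 7 + 4 = 11
Shortest: 11.

11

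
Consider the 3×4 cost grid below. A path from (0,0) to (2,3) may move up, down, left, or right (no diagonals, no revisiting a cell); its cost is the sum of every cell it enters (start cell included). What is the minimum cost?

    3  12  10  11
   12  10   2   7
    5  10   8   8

One optimal route is (0,0) (0,1) (0,2) (1,2) (1,3) (2,3).
Its cost is 3 + 12 + 10 + 2 + 7 + 8 = 42.

42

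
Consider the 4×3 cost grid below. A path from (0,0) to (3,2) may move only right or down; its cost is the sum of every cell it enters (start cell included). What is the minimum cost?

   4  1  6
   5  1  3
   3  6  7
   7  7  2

18

Cheapest: [0,0]→[0,1]→[1,1]→[1,2]→[2,2]→[3,2]
  4 + 1 + 1 + 3 + 7 + 2 = 18
(Top row then right column would cost 23.)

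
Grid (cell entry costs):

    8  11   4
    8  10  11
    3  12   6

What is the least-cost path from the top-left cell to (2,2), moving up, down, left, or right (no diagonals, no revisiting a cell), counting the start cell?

Best path: [0,0] → [1,0] → [2,0] → [2,1] → [2,2]
Cost: 8 + 8 + 3 + 12 + 6 = 37

37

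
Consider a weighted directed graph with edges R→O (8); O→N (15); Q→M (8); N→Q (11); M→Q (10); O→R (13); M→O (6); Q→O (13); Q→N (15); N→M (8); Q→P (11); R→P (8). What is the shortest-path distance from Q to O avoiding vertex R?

Candidate routes:
Q-M-O: 8 + 6 = 14
Q-O: 13
Q-N-M-O: 15 + 8 + 6 = 29
The minimum is 13.

13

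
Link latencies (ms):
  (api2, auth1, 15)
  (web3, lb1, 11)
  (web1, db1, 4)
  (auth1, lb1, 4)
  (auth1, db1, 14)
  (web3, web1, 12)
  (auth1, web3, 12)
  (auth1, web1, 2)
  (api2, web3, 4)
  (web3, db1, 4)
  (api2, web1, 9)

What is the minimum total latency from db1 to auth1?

A few of the db1→auth1 routes:
db1-web1-auth1: 4 + 2 = 6
db1-web3-auth1: 4 + 12 = 16
db1-auth1: 14
Best route has total 6 ms.

6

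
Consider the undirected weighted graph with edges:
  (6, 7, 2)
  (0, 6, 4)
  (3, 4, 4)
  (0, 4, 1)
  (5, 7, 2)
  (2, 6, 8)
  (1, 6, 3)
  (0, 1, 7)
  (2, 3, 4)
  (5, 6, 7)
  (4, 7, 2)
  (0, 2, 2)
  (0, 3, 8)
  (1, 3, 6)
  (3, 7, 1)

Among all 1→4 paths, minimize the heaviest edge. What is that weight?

3

Comparing a few candidate routes:
1 → 6 → 0 → 2 → 3 → 4: max(3, 4, 2, 4, 4) = 4
1 → 6 → 0 → 2 → 3 → 7 → 4: max(3, 4, 2, 4, 1, 2) = 4
1 → 6 → 0 → 4: max(3, 4, 1) = 4
1 → 6 → 7 → 3 → 4: max(3, 2, 1, 4) = 4
1 → 6 → 7 → 3 → 2 → 0 → 4: max(3, 2, 1, 4, 2, 1) = 4
1 → 6 → 7 → 4: max(3, 2, 2) = 3
Best route has worst link 3.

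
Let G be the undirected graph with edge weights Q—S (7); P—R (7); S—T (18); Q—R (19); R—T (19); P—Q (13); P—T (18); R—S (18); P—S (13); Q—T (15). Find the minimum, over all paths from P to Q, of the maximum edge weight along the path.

Comparing a few candidate routes:
P→S→T→Q: max(13, 18, 15) = 18
P→Q: max(13) = 13
P→R→S→T→Q: max(7, 18, 18, 15) = 18
P→S→Q: max(13, 7) = 13
Best route has worst link 13.

13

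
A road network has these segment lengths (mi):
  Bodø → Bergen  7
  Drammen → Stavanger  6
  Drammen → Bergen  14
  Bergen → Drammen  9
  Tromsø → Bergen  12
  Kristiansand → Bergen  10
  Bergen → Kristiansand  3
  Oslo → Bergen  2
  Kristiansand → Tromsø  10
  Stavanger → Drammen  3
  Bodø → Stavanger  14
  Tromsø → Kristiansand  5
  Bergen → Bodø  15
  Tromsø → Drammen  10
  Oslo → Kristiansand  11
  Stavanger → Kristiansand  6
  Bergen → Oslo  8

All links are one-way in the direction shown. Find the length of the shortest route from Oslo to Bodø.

Candidate routes:
Oslo -> Kristiansand -> Tromsø -> Drammen -> Bergen -> Bodø: 11 + 10 + 10 + 14 + 15 = 60
Oslo -> Bergen -> Bodø: 2 + 15 = 17
Oslo -> Kristiansand -> Tromsø -> Bergen -> Bodø: 11 + 10 + 12 + 15 = 48
Oslo -> Kristiansand -> Bergen -> Bodø: 11 + 10 + 15 = 36
Best route has total 17 mi.

17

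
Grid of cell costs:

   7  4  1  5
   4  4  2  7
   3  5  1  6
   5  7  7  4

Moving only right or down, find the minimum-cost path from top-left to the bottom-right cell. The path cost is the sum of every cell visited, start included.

25

Best path: r0c0→r0c1→r0c2→r1c2→r2c2→r2c3→r3c3
Cost: 7 + 4 + 1 + 2 + 1 + 6 + 4 = 25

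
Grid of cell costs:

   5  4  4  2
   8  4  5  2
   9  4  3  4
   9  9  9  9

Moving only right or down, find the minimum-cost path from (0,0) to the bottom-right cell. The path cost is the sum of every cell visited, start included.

30

Path (0,0) -> (0,1) -> (0,2) -> (0,3) -> (1,3) -> (2,3) -> (3,3): 5 + 4 + 4 + 2 + 2 + 4 + 9 = 30.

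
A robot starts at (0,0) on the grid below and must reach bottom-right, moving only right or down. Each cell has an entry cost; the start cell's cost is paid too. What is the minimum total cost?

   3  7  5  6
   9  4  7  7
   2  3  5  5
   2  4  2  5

Cheapest: r0c0 → r1c0 → r2c0 → r3c0 → r3c1 → r3c2 → r3c3
  3 + 9 + 2 + 2 + 4 + 2 + 5 = 27

27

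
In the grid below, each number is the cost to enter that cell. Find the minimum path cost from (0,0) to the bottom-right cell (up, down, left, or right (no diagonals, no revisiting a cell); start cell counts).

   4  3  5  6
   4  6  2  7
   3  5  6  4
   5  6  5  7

Best path: r0c0 r0c1 r0c2 r1c2 r2c2 r2c3 r3c3
Cost: 4 + 3 + 5 + 2 + 6 + 4 + 7 = 31

31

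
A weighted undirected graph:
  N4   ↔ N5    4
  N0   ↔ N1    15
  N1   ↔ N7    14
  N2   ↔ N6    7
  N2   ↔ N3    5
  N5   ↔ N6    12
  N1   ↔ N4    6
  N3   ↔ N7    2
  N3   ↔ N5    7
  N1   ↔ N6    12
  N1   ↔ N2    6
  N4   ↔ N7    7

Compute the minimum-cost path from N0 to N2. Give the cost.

Comparing a few candidate routes:
N0-N1-N4-N7-N3-N2: 15 + 6 + 7 + 2 + 5 = 35
N0-N1-N7-N3-N2: 15 + 14 + 2 + 5 = 36
N0-N1-N2: 15 + 6 = 21
N0-N1-N6-N2: 15 + 12 + 7 = 34
Shortest: 21.

21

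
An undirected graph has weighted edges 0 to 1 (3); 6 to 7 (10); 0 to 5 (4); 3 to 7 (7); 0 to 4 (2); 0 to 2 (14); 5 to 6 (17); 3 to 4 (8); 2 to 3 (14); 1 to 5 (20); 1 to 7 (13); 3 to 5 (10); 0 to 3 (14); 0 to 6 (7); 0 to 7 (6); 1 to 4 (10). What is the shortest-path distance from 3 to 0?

10

Checking several routes:
3 - 0: 14
3 - 4 - 0: 8 + 2 = 10
3 - 5 - 0: 10 + 4 = 14
3 - 7 - 0: 7 + 6 = 13
Shortest: 10.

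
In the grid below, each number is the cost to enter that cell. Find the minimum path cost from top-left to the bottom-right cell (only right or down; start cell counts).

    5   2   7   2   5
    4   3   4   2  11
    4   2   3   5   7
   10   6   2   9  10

One optimal route is r0c0 → r0c1 → r1c1 → r2c1 → r2c2 → r3c2 → r3c3 → r3c4.
Its cost is 5 + 2 + 3 + 2 + 3 + 2 + 9 + 10 = 36.
(Top row then right column would cost 49.)

36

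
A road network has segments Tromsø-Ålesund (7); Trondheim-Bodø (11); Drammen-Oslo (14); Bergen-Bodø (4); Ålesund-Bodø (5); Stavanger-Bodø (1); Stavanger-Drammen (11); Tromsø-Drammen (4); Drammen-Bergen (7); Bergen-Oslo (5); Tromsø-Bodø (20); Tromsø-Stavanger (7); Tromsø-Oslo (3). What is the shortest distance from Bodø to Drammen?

11

Comparing a few candidate routes:
Bodø -> Bergen -> Oslo -> Drammen: 4 + 5 + 14 = 23
Bodø -> Stavanger -> Drammen: 1 + 11 = 12
Bodø -> Ålesund -> Tromsø -> Drammen: 5 + 7 + 4 = 16
Bodø -> Stavanger -> Tromsø -> Drammen: 1 + 7 + 4 = 12
Bodø -> Bergen -> Drammen: 4 + 7 = 11
Bodø -> Bergen -> Oslo -> Tromsø -> Drammen: 4 + 5 + 3 + 4 = 16
Shortest: 11 km.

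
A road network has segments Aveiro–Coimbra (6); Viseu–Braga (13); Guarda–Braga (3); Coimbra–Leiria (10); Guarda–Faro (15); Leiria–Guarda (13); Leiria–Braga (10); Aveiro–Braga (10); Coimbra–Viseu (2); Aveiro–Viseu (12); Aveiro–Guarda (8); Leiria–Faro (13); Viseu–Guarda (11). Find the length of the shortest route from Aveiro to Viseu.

8

Some routes from Aveiro to Viseu:
Aveiro-Viseu: 12
Aveiro-Guarda-Viseu: 8 + 11 = 19
Aveiro-Coimbra-Viseu: 6 + 2 = 8
Shortest: 8 km.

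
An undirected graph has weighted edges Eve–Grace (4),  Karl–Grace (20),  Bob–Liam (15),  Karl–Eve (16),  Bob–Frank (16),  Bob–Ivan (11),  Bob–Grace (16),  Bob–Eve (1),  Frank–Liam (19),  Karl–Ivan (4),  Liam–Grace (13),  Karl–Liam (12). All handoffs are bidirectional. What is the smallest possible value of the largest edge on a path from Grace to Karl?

Checking several routes:
Grace → Eve → Bob → Ivan → Karl: max(4, 1, 11, 4) = 11
Grace → Liam → Bob → Ivan → Karl: max(13, 15, 11, 4) = 15
Grace → Liam → Karl: max(13, 12) = 13
Grace → Eve → Bob → Liam → Karl: max(4, 1, 15, 12) = 15
Best route has worst link 11.

11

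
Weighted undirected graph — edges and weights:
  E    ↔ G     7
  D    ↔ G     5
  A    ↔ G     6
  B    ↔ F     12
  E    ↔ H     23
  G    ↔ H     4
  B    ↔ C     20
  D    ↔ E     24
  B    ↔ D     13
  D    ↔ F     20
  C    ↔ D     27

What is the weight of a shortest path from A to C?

38

Comparing a few candidate routes:
A→G→D→F→B→C: 6 + 5 + 20 + 12 + 20 = 63
A→G→E→D→C: 6 + 7 + 24 + 27 = 64
A→G→D→C: 6 + 5 + 27 = 38
A→G→D→B→C: 6 + 5 + 13 + 20 = 44
Best route has total 38.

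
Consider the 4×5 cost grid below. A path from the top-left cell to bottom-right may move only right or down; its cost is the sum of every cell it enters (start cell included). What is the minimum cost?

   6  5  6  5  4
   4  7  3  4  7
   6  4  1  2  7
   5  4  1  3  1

26

Cheapest: [0,0]→[0,1]→[0,2]→[1,2]→[2,2]→[3,2]→[3,3]→[3,4]
  6 + 5 + 6 + 3 + 1 + 1 + 3 + 1 = 26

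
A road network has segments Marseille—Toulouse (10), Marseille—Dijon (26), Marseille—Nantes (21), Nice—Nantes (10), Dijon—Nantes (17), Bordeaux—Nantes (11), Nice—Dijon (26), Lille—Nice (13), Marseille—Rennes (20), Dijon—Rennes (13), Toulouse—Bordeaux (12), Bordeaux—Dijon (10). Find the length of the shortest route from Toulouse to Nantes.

A few of the Toulouse→Nantes routes:
Toulouse-Bordeaux-Dijon-Nantes: 12 + 10 + 17 = 39
Toulouse-Marseille-Dijon-Nantes: 10 + 26 + 17 = 53
Toulouse-Bordeaux-Nantes: 12 + 11 = 23
Toulouse-Marseille-Dijon-Bordeaux-Nantes: 10 + 26 + 10 + 11 = 57
Toulouse-Marseille-Nantes: 10 + 21 = 31
Toulouse-Bordeaux-Dijon-Nice-Nantes: 12 + 10 + 26 + 10 = 58
Shortest: 23 mi.

23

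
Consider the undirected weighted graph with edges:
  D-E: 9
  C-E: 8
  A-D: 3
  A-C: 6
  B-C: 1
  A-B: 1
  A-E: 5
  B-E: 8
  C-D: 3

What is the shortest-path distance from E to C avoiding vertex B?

8

Candidate routes:
E -> C: 8
E -> D -> A -> C: 9 + 3 + 6 = 18
E -> D -> C: 9 + 3 = 12
E -> A -> C: 5 + 6 = 11
E -> A -> D -> C: 5 + 3 + 3 = 11
Best route has total 8.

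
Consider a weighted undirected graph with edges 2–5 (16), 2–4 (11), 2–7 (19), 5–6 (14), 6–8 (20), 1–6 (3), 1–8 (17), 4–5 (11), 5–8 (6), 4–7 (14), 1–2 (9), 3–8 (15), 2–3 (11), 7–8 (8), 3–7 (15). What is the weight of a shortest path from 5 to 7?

14

Checking several routes:
5 → 4 → 7: 11 + 14 = 25
5 → 2 → 7: 16 + 19 = 35
5 → 8 → 7: 6 + 8 = 14
The minimum is 14.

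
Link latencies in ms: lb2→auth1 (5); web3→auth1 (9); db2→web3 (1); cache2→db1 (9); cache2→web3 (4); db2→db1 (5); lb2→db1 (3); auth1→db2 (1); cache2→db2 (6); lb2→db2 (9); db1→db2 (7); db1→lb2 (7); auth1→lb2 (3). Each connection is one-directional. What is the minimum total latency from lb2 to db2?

6

Routes from lb2 to db2:
lb2 -> auth1 -> db2: 5 + 1 = 6
lb2 -> db1 -> db2: 3 + 7 = 10
lb2 -> db2: 9
Best route has total 6 ms.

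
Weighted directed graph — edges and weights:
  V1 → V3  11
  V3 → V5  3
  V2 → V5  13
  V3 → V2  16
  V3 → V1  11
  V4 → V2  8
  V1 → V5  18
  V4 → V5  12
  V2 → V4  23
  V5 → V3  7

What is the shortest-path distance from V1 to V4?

50

Routes from V1 to V4:
V1 -> V3 -> V2 -> V4: 11 + 16 + 23 = 50
V1 -> V5 -> V3 -> V2 -> V4: 18 + 7 + 16 + 23 = 64
Best route has total 50.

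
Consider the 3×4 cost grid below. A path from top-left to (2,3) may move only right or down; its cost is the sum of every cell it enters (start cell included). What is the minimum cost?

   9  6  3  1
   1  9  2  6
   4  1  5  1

Best path: (0,0) → (1,0) → (2,0) → (2,1) → (2,2) → (2,3)
Cost: 9 + 1 + 4 + 1 + 5 + 1 = 21

21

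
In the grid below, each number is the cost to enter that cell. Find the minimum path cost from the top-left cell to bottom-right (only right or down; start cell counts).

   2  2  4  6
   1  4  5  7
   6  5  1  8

21

Best path: (0,0) → (1,0) → (1,1) → (1,2) → (2,2) → (2,3)
Cost: 2 + 1 + 4 + 5 + 1 + 8 = 21
(Top row then right column would cost 29.)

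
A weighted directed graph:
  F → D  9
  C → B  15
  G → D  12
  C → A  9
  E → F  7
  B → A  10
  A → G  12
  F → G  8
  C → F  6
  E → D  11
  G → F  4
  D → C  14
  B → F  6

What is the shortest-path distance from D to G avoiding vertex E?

Paths from D to G avoiding E:
D → C → B → A → G: 14 + 15 + 10 + 12 = 51
D → C → F → G: 14 + 6 + 8 = 28
D → C → B → F → G: 14 + 15 + 6 + 8 = 43
D → C → A → G: 14 + 9 + 12 = 35
The minimum is 28.

28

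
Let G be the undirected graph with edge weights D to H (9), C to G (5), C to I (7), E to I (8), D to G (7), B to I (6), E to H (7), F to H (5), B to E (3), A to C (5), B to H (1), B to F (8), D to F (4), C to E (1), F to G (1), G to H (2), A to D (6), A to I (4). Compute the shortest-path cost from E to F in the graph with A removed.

Checking several routes:
E→C→G→F: 1 + 5 + 1 = 7
E→B→H→G→F: 3 + 1 + 2 + 1 = 7
E→B→F: 3 + 8 = 11
E→H→G→F: 7 + 2 + 1 = 10
E→B→H→F: 3 + 1 + 5 = 9
Shortest: 7.

7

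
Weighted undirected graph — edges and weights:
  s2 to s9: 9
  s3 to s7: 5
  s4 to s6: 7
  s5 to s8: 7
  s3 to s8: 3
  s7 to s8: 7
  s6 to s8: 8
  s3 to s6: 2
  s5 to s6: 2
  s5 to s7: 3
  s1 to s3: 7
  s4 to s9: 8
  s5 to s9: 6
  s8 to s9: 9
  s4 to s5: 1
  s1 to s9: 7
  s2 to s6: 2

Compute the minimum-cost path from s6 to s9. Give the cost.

8

Comparing a few candidate routes:
s6 -> s5 -> s9: 2 + 6 = 8
s6 -> s2 -> s9: 2 + 9 = 11
s6 -> s5 -> s4 -> s9: 2 + 1 + 8 = 11
s6 -> s3 -> s8 -> s9: 2 + 3 + 9 = 14
s6 -> s4 -> s9: 7 + 8 = 15
s6 -> s4 -> s5 -> s9: 7 + 1 + 6 = 14
Best route has total 8.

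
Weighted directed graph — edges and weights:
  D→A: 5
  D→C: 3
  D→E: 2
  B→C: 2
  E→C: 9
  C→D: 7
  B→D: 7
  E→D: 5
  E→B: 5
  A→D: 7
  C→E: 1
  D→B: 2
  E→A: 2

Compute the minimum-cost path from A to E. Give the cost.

Paths from A to E:
A→D→B→C→E: 7 + 2 + 2 + 1 = 12
A→D→C→E: 7 + 3 + 1 = 11
A→D→E: 7 + 2 = 9
Shortest: 9.

9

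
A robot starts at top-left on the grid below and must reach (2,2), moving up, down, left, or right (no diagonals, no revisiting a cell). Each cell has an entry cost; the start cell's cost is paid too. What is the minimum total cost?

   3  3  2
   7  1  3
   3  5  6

16

Cheapest: r0c0 r0c1 r1c1 r1c2 r2c2
  3 + 3 + 1 + 3 + 6 = 16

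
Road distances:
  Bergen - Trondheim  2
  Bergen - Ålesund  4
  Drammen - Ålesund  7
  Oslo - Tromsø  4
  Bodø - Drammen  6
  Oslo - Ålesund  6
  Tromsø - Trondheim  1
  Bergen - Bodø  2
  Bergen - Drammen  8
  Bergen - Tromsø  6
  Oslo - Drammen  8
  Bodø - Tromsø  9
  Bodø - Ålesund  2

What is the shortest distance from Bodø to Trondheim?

Checking several routes:
Bodø→Bergen→Tromsø→Trondheim: 2 + 6 + 1 = 9
Bodø→Ålesund→Bergen→Trondheim: 2 + 4 + 2 = 8
Bodø→Bergen→Trondheim: 2 + 2 = 4
Shortest: 4.

4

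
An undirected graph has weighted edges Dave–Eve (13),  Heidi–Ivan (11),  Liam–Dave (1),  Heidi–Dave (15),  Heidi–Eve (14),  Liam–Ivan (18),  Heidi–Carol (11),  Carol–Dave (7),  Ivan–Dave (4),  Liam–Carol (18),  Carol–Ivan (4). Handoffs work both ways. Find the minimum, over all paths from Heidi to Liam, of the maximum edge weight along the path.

11

Some routes from Heidi to Liam:
Heidi→Ivan→Carol→Dave→Liam: max(11, 4, 7, 1) = 11
Heidi→Eve→Dave→Liam: max(14, 13, 1) = 14
Heidi→Carol→Dave→Liam: max(11, 7, 1) = 11
Heidi→Carol→Ivan→Dave→Liam: max(11, 4, 4, 1) = 11
Heidi→Ivan→Dave→Liam: max(11, 4, 1) = 11
Best route has worst link 11.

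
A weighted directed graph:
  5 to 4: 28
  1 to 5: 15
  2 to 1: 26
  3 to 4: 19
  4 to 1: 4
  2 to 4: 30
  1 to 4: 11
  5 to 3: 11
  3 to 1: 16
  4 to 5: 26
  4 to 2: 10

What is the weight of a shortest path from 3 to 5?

31

A few of the 3→5 routes:
3 - 4 - 5: 19 + 26 = 45
3 - 4 - 1 - 5: 19 + 4 + 15 = 38
3 - 1 - 4 - 5: 16 + 11 + 26 = 53
3 - 1 - 5: 16 + 15 = 31
Best route has total 31.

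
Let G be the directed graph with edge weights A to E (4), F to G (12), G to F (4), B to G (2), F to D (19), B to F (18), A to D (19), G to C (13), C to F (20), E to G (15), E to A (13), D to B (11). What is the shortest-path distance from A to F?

Routes from A to F:
A→E→G→F: 4 + 15 + 4 = 23
A→D→B→G→C→F: 19 + 11 + 2 + 13 + 20 = 65
A→D→B→G→F: 19 + 11 + 2 + 4 = 36
A→E→G→C→F: 4 + 15 + 13 + 20 = 52
A→D→B→F: 19 + 11 + 18 = 48
The minimum is 23.

23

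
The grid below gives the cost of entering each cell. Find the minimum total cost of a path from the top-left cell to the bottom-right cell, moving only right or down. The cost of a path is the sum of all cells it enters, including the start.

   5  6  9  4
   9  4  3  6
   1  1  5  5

Path (0,0)→(0,1)→(1,1)→(2,1)→(2,2)→(2,3): 5 + 6 + 4 + 1 + 5 + 5 = 26.

26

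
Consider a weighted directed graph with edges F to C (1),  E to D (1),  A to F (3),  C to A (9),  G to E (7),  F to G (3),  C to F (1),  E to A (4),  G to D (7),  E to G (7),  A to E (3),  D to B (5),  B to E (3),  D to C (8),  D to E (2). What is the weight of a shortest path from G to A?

11

Routes from G to A:
G -> D -> E -> A: 7 + 2 + 4 = 13
G -> D -> B -> E -> A: 7 + 5 + 3 + 4 = 19
G -> D -> C -> A: 7 + 8 + 9 = 24
G -> E -> D -> C -> A: 7 + 1 + 8 + 9 = 25
G -> E -> A: 7 + 4 = 11
Best route has total 11.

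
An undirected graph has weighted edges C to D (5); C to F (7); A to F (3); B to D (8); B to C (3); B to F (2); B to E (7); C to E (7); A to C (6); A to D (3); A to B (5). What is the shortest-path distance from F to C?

5

Some routes from F to C:
F - C: 7
F - A - B - C: 3 + 5 + 3 = 11
F - A - C: 3 + 6 = 9
F - B - C: 2 + 3 = 5
F - A - D - C: 3 + 3 + 5 = 11
Best route has total 5.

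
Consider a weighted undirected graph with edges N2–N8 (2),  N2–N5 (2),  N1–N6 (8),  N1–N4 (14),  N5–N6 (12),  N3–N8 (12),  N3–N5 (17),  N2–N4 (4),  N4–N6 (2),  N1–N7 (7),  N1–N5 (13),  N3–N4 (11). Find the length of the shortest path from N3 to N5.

Some routes from N3 to N5:
N3 - N4 - N2 - N5: 11 + 4 + 2 = 17
N3 - N5: 17
N3 - N8 - N2 - N5: 12 + 2 + 2 = 16
Best route has total 16.

16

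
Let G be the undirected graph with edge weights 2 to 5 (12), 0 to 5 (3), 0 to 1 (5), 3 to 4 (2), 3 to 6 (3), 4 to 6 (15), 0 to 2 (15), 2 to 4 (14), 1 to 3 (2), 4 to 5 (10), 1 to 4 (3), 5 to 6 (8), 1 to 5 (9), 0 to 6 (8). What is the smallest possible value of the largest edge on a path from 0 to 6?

Comparing a few candidate routes:
0→1→3→6: max(5, 2, 3) = 5
0→1→4→3→6: max(5, 3, 2, 3) = 5
0→6: max(8) = 8
Smallest bottleneck: 5.

5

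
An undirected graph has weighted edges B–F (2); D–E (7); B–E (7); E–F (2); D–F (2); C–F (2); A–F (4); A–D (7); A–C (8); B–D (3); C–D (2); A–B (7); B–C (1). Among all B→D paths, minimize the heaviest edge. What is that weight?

2

Comparing a few candidate routes:
B→C→F→D: max(1, 2, 2) = 2
B→C→D: max(1, 2) = 2
B→D: max(3) = 3
B→F→D: max(2, 2) = 2
B→F→C→D: max(2, 2, 2) = 2
Best route has worst link 2.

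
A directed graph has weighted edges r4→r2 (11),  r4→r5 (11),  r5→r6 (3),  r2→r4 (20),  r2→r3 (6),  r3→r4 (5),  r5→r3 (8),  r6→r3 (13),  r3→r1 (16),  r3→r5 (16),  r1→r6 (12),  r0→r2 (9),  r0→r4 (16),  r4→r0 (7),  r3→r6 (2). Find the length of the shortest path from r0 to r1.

Paths from r0 to r1:
r0-r2-r3-r1: 9 + 6 + 16 = 31
r0-r2-r4-r5-r6-r3-r1: 9 + 20 + 11 + 3 + 13 + 16 = 72
r0-r4-r2-r3-r1: 16 + 11 + 6 + 16 = 49
r0-r4-r5-r3-r1: 16 + 11 + 8 + 16 = 51
r0-r4-r5-r6-r3-r1: 16 + 11 + 3 + 13 + 16 = 59
r0-r2-r4-r5-r3-r1: 9 + 20 + 11 + 8 + 16 = 64
The minimum is 31.

31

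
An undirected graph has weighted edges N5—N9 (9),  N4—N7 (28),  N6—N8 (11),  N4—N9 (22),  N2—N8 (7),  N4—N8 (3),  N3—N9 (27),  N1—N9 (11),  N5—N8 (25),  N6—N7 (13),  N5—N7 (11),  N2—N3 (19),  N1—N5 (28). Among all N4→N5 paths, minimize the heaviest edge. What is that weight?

13

Some routes from N4 to N5:
N4 - N8 - N5: max(3, 25) = 25
N4 - N9 - N5: max(22, 9) = 22
N4 - N9 - N3 - N2 - N8 - N6 - N7 - N5: max(22, 27, 19, 7, 11, 13, 11) = 27
N4 - N9 - N3 - N2 - N8 - N5: max(22, 27, 19, 7, 25) = 27
N4 - N8 - N2 - N3 - N9 - N5: max(3, 7, 19, 27, 9) = 27
N4 - N8 - N6 - N7 - N5: max(3, 11, 13, 11) = 13
Best route has worst link 13.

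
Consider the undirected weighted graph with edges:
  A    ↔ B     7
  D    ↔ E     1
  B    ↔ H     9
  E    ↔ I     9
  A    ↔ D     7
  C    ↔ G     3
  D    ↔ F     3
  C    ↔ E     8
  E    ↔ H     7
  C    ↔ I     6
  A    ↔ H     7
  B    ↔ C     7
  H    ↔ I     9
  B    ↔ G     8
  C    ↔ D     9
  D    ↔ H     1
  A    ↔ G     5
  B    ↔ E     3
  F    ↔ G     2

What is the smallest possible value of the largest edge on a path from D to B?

Comparing a few candidate routes:
D→A→B: max(7, 7) = 7
D→E→H→A→B: max(1, 7, 7, 7) = 7
D→A→G→C→B: max(7, 5, 3, 7) = 7
D→A→H→E→B: max(7, 7, 7, 3) = 7
D→E→B: max(1, 3) = 3
D→E→H→A→G→C→B: max(1, 7, 7, 5, 3, 7) = 7
The minimum achievable maximum is 3.

3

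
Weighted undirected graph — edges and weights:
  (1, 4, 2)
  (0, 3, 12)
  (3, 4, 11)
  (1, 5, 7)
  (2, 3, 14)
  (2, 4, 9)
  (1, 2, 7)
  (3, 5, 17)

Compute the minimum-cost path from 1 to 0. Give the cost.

25

Comparing a few candidate routes:
1 -> 5 -> 3 -> 0: 7 + 17 + 12 = 36
1 -> 2 -> 3 -> 0: 7 + 14 + 12 = 33
1 -> 4 -> 3 -> 0: 2 + 11 + 12 = 25
Best route has total 25.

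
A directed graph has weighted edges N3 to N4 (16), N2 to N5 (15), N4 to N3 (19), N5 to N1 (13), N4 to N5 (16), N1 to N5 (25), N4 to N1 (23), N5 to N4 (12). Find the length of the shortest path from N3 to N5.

Paths from N3 to N5:
N3 -> N4 -> N5: 16 + 16 = 32
N3 -> N4 -> N1 -> N5: 16 + 23 + 25 = 64
Best route has total 32.

32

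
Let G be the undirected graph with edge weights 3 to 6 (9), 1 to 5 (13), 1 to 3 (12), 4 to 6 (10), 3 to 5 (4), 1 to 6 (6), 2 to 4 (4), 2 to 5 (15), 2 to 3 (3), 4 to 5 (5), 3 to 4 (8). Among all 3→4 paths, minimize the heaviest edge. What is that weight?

Checking several routes:
3 - 6 - 4: max(9, 10) = 10
3 - 5 - 4: max(4, 5) = 5
3 - 2 - 4: max(3, 4) = 4
3 - 1 - 6 - 4: max(12, 6, 10) = 12
3 - 4: max(8) = 8
Smallest bottleneck: 4.

4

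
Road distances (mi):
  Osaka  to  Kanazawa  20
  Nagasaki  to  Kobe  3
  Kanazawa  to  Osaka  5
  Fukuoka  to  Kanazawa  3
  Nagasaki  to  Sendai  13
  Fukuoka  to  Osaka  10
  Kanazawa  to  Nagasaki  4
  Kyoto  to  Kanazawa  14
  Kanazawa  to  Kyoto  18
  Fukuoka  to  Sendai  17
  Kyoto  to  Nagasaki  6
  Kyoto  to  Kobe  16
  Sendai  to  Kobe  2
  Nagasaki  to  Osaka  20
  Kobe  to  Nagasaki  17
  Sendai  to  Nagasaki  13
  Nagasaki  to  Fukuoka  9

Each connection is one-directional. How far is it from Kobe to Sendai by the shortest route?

30

Candidate routes:
Kobe → Nagasaki → Fukuoka → Sendai: 17 + 9 + 17 = 43
Kobe → Nagasaki → Sendai: 17 + 13 = 30
Best route has total 30 mi.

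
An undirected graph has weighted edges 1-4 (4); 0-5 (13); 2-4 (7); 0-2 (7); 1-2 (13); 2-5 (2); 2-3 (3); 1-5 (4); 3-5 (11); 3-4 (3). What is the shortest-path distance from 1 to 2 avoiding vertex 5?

10

Routes from 1 to 2 avoiding 5:
1 -> 4 -> 3 -> 2: 4 + 3 + 3 = 10
1 -> 2: 13
1 -> 4 -> 2: 4 + 7 = 11
Best route has total 10.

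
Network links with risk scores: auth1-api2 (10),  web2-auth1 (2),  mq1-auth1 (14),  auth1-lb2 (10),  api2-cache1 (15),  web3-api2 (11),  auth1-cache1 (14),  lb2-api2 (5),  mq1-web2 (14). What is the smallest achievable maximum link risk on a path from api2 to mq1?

14

Candidate routes:
api2 → lb2 → auth1 → mq1: max(5, 10, 14) = 14
api2 → cache1 → auth1 → web2 → mq1: max(15, 14, 2, 14) = 15
api2 → cache1 → auth1 → mq1: max(15, 14, 14) = 15
api2 → lb2 → auth1 → web2 → mq1: max(5, 10, 2, 14) = 14
api2 → auth1 → web2 → mq1: max(10, 2, 14) = 14
api2 → auth1 → mq1: max(10, 14) = 14
Smallest bottleneck: 14.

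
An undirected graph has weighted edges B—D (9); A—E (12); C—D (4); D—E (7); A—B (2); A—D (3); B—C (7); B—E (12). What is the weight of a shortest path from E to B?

12

Comparing a few candidate routes:
E → A → B: 12 + 2 = 14
E → B: 12
E → D → A → B: 7 + 3 + 2 = 12
E → D → B: 7 + 9 = 16
The minimum is 12.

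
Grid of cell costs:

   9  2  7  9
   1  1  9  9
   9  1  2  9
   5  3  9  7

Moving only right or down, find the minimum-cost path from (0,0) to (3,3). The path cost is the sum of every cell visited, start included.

Best path: (0,0) -> (1,0) -> (1,1) -> (2,1) -> (2,2) -> (2,3) -> (3,3)
Cost: 9 + 1 + 1 + 1 + 2 + 9 + 7 = 30

30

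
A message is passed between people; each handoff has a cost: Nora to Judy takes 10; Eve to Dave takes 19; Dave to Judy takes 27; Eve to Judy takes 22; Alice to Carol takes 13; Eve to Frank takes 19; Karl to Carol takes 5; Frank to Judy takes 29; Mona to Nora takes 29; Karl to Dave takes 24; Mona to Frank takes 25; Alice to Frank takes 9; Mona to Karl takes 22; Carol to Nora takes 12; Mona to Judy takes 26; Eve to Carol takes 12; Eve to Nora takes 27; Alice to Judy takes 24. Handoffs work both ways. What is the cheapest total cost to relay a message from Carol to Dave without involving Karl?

31

A few of the Carol→Dave routes:
Carol - Nora - Eve - Dave: 12 + 27 + 19 = 58
Carol - Eve - Dave: 12 + 19 = 31
Carol - Nora - Judy - Dave: 12 + 10 + 27 = 49
The minimum is 31.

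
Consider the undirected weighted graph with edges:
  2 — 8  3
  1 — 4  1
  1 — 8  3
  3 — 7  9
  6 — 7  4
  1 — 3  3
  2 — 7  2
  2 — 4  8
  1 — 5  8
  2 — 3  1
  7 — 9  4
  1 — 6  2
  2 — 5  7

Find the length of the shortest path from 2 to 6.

6

A few of the 2→6 routes:
2 → 8 → 1 → 6: 3 + 3 + 2 = 8
2 → 4 → 1 → 6: 8 + 1 + 2 = 11
2 → 3 → 1 → 6: 1 + 3 + 2 = 6
2 → 7 → 6: 2 + 4 = 6
Best route has total 6.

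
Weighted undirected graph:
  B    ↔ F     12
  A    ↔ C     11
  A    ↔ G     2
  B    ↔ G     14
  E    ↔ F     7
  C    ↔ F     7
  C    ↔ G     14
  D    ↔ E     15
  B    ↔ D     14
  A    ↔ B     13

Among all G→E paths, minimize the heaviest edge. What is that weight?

Checking several routes:
G-B-A-C-F-E: max(14, 13, 11, 7, 7) = 14
G-A-C-F-E: max(2, 11, 7, 7) = 11
G-A-B-F-E: max(2, 13, 12, 7) = 13
The minimum achievable maximum is 11.

11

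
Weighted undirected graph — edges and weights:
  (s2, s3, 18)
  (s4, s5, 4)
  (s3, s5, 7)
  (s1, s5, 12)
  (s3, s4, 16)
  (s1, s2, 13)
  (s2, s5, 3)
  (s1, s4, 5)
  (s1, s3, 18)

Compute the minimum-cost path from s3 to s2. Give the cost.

Comparing a few candidate routes:
s3 -> s2: 18
s3 -> s4 -> s5 -> s2: 16 + 4 + 3 = 23
s3 -> s5 -> s4 -> s1 -> s2: 7 + 4 + 5 + 13 = 29
s3 -> s5 -> s2: 7 + 3 = 10
Best route has total 10.

10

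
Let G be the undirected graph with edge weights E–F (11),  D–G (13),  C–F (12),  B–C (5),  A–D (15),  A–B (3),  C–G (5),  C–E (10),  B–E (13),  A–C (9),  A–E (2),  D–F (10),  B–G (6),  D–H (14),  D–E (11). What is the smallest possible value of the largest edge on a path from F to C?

11

Checking several routes:
F-D-E-A-B-G-C: max(10, 11, 2, 3, 6, 5) = 11
F-D-E-A-C: max(10, 11, 2, 9) = 11
F-D-E-C: max(10, 11, 10) = 11
F-D-E-A-B-C: max(10, 11, 2, 3, 5) = 11
Best route has worst link 11.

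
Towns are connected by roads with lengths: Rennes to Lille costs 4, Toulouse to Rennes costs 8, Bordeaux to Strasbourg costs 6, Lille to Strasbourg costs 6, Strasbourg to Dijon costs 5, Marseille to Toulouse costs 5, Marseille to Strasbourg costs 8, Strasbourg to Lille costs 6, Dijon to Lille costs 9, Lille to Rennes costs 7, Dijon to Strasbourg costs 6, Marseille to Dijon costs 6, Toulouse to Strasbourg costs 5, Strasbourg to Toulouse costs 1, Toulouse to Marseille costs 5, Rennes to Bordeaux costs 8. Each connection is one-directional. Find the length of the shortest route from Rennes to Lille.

4

Candidate routes:
Rennes-Lille: 4
Rennes-Bordeaux-Strasbourg-Toulouse-Marseille-Dijon-Lille: 8 + 6 + 1 + 5 + 6 + 9 = 35
Rennes-Bordeaux-Strasbourg-Lille: 8 + 6 + 6 = 20
Rennes-Bordeaux-Strasbourg-Dijon-Lille: 8 + 6 + 5 + 9 = 28
Shortest: 4.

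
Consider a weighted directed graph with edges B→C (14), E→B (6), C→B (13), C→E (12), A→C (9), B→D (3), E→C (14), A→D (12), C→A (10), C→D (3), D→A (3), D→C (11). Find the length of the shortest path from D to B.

Routes from D to B:
D - C - E - B: 11 + 12 + 6 = 29
D - C - B: 11 + 13 = 24
D - A - C - E - B: 3 + 9 + 12 + 6 = 30
D - A - C - B: 3 + 9 + 13 = 25
The minimum is 24.

24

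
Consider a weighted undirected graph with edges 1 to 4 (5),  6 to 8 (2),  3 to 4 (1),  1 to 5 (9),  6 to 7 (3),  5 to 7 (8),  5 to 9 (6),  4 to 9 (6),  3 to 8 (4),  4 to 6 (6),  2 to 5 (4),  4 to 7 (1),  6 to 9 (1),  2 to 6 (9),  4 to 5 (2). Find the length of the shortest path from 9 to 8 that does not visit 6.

11

Comparing a few candidate routes:
9 -> 5 -> 4 -> 3 -> 8: 6 + 2 + 1 + 4 = 13
9 -> 5 -> 7 -> 4 -> 3 -> 8: 6 + 8 + 1 + 1 + 4 = 20
9 -> 4 -> 3 -> 8: 6 + 1 + 4 = 11
Shortest: 11.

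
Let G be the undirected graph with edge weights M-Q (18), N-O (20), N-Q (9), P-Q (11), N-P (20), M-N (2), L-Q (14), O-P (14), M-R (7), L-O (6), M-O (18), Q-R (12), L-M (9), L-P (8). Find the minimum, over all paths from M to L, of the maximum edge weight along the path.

9

Checking several routes:
M -> L: max(9) = 9
M -> R -> Q -> P -> L: max(7, 12, 11, 8) = 12
M -> N -> Q -> P -> L: max(2, 9, 11, 8) = 11
M -> N -> Q -> P -> O -> L: max(2, 9, 11, 14, 6) = 14
Smallest bottleneck: 9.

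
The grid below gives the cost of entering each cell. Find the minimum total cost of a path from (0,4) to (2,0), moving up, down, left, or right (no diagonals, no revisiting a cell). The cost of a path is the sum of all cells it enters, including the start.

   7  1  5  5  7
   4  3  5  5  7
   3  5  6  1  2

One optimal route is [0,4] -> [0,3] -> [0,2] -> [0,1] -> [1,1] -> [1,0] -> [2,0].
Its cost is 7 + 5 + 5 + 1 + 3 + 4 + 3 = 28.

28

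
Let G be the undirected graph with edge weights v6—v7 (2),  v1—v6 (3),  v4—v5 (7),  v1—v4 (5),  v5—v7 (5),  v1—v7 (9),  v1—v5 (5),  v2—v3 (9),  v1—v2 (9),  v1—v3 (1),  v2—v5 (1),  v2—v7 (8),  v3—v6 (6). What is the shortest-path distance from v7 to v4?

Some routes from v7 to v4:
v7 -> v6 -> v1 -> v4: 2 + 3 + 5 = 10
v7 -> v6 -> v3 -> v1 -> v4: 2 + 6 + 1 + 5 = 14
v7 -> v1 -> v4: 9 + 5 = 14
v7 -> v5 -> v4: 5 + 7 = 12
Best route has total 10.

10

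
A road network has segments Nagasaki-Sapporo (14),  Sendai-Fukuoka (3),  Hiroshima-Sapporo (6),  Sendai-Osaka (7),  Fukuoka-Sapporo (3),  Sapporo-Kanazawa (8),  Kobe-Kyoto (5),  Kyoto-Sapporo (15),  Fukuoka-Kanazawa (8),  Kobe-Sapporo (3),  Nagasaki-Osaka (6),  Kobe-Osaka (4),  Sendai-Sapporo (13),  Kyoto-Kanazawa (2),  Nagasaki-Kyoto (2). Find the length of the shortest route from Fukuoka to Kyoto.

10

Checking several routes:
Fukuoka→Sapporo→Kobe→Kyoto: 3 + 3 + 5 = 11
Fukuoka→Sapporo→Kanazawa→Kyoto: 3 + 8 + 2 = 13
Fukuoka→Sendai→Osaka→Nagasaki→Kyoto: 3 + 7 + 6 + 2 = 18
Fukuoka→Sapporo→Kobe→Osaka→Nagasaki→Kyoto: 3 + 3 + 4 + 6 + 2 = 18
Fukuoka→Kanazawa→Kyoto: 8 + 2 = 10
Fukuoka→Sapporo→Kyoto: 3 + 15 = 18
Best route has total 10.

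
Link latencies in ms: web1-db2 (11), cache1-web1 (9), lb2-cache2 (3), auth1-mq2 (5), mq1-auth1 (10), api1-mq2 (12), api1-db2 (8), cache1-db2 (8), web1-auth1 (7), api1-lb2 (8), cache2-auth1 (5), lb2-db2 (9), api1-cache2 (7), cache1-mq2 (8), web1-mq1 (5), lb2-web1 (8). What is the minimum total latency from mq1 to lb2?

13

Checking several routes:
mq1→web1→auth1→cache2→lb2: 5 + 7 + 5 + 3 = 20
mq1→web1→db2→lb2: 5 + 11 + 9 = 25
mq1→auth1→web1→lb2: 10 + 7 + 8 = 25
mq1→auth1→cache2→lb2: 10 + 5 + 3 = 18
mq1→web1→lb2: 5 + 8 = 13
The minimum is 13 ms.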